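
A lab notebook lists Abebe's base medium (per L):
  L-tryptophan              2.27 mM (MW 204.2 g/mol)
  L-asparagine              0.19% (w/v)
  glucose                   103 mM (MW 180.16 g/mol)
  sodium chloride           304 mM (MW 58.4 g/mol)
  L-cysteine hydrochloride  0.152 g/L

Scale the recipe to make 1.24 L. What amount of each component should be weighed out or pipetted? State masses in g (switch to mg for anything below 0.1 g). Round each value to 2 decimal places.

Scale factor relative to 1 L: 1.24.
L-tryptophan: 2.27 mmol/L × 204.2 g/mol × 1.24 L ÷ 1000 = 0.57 g
L-asparagine: 0.19% w/v = 1.9 g/L → 1.9 × 1.24 L = 2.36 g
glucose: 103 mmol/L × 180.16 g/mol × 1.24 L ÷ 1000 = 23.01 g
sodium chloride: 304 mmol/L × 58.4 g/mol × 1.24 L ÷ 1000 = 22.01 g
L-cysteine hydrochloride: 0.152 g/L × 1.24 L = 0.19 g

L-tryptophan 0.57 g; L-asparagine 2.36 g; glucose 23.01 g; sodium chloride 22.01 g; L-cysteine hydrochloride 0.19 g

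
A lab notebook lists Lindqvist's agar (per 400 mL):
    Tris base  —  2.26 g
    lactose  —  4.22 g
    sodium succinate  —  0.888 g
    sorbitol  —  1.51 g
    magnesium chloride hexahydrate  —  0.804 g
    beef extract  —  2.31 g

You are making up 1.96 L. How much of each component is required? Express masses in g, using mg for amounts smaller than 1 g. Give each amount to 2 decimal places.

Scale factor = 1960 mL / 400 mL = 4.9.
Tris base: 2.26 g × (1960 mL / 400 mL) = 11.07 g
lactose: 4.22 g × (1960 mL / 400 mL) = 20.68 g
sodium succinate: 0.888 g × (1960 mL / 400 mL) = 4.35 g
sorbitol: 1.51 g × (1960 mL / 400 mL) = 7.40 g
magnesium chloride hexahydrate: 0.804 g × (1960 mL / 400 mL) = 3.94 g
beef extract: 2.31 g × (1960 mL / 400 mL) = 11.32 g

Tris base 11.07 g; lactose 20.68 g; sodium succinate 4.35 g; sorbitol 7.40 g; magnesium chloride hexahydrate 3.94 g; beef extract 11.32 g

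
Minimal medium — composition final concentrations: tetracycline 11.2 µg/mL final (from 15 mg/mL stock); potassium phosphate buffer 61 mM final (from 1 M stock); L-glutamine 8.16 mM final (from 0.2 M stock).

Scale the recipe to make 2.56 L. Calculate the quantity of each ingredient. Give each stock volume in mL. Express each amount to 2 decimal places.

Working volume: 2.56 L.
tetracycline: V = C2·V2/C1 = 11.2 µg/mL × 2560 mL ÷ 15000 µg/mL = 1.91 mL
potassium phosphate buffer: dilute stock: 61 mM × 2560 mL ÷ 1000 mM = 156.16 mL
L-glutamine: C1V1 = C2V2 → 8.16 mM × 2560 mL ÷ 200 mM = 104.45 mL

tetracycline 1.91 mL; potassium phosphate buffer 156.16 mL; L-glutamine 104.45 mL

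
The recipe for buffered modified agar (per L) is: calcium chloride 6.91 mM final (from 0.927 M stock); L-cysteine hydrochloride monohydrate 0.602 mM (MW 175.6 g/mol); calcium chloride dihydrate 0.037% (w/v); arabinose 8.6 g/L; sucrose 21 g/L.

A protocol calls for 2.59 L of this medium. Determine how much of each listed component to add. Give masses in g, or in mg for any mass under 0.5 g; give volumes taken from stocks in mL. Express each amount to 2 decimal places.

Scale factor relative to 1 L: 2.59.
calcium chloride: V = C2·V2/C1 = 6.91 mM × 2590 mL ÷ 927 mM = 19.31 mL
L-cysteine hydrochloride monohydrate: 0.602 mmol/L × 175.6 mg/mmol × 2.59 L = 273.79 mg
calcium chloride dihydrate: 0.037 g per 100 mL × 2590 mL ÷ 100 = 0.96 g
arabinose: 8.6 g/L × 2.59 L = 22.27 g
sucrose: 21 g/L × 2.59 L = 54.39 g

calcium chloride 19.31 mL; L-cysteine hydrochloride monohydrate 273.79 mg; calcium chloride dihydrate 0.96 g; arabinose 22.27 g; sucrose 54.39 g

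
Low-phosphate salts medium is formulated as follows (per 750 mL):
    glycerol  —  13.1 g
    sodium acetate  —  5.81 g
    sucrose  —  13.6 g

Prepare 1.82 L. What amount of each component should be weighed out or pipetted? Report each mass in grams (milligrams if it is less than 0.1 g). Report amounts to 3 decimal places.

glycerol 31.789 g; sodium acetate 14.099 g; sucrose 33.003 g

Ratio of target to recipe volume: 1820 / 750 = 2.42667.
glycerol: 13.1 g × (1820 mL / 750 mL) = 31.789 g
sodium acetate: 5.81 g × (1820 mL / 750 mL) = 14.099 g
sucrose: 13.6 g × (1820 mL / 750 mL) = 33.003 g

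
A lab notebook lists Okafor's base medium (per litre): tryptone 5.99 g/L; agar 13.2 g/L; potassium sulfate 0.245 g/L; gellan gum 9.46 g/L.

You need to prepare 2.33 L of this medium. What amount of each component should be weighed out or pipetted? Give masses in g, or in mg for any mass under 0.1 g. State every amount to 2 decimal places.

Scale factor relative to 1 L: 2.33.
tryptone: 5.99 g/L × 2.33 L = 13.96 g
agar: 13.2 g/L × 2.33 L = 30.76 g
potassium sulfate: 0.245 g/L × 2.33 L = 0.57 g
gellan gum: 9.46 g/L × 2.33 L = 22.04 g

tryptone 13.96 g; agar 30.76 g; potassium sulfate 0.57 g; gellan gum 22.04 g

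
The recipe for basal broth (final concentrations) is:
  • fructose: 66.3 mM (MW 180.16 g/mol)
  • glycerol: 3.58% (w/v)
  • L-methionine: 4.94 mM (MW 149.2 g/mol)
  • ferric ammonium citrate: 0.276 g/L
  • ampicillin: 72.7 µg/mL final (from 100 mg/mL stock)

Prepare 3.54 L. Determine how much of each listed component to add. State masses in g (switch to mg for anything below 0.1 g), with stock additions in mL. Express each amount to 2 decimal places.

Scale factor relative to 1 L: 3.54.
fructose: 66.3 mmol/L × 180.16 g/mol × 3.54 L ÷ 1000 = 42.28 g
glycerol: 3.58% w/v = 35.8 g/L → 35.8 × 3.54 L = 126.73 g
L-methionine: 4.94 mmol/L × 149.2 g/mol × 3.54 L ÷ 1000 = 2.61 g
ferric ammonium citrate: 0.276 g/L × 3.54 L = 0.98 g
ampicillin: dilute stock: 72.7 µg/mL × 3540 mL ÷ 100000 µg/mL = 2.57 mL

fructose 42.28 g; glycerol 126.73 g; L-methionine 2.61 g; ferric ammonium citrate 0.98 g; ampicillin 2.57 mL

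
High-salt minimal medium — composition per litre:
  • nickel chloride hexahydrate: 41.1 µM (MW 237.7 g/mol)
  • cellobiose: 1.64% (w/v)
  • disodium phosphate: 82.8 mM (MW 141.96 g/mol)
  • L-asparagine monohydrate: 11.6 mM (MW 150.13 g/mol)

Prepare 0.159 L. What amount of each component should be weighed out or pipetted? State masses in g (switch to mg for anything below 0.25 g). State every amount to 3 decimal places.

Working volume: 0.159 L.
nickel chloride hexahydrate: 41.1 µmol/L × 237.7 g/mol × 0.159 L ÷ 1000 = 1.553 mg
cellobiose: 1.64% w/v = 16.4 g/L → 16.4 × 0.159 L = 2.608 g
disodium phosphate: 82.8 mmol/L × 141.96 g/mol × 0.159 L ÷ 1000 = 1.869 g
L-asparagine monohydrate: 11.6 mmol/L × 150.13 g/mol × 0.159 L ÷ 1000 = 0.277 g

nickel chloride hexahydrate 1.553 mg; cellobiose 2.608 g; disodium phosphate 1.869 g; L-asparagine monohydrate 0.277 g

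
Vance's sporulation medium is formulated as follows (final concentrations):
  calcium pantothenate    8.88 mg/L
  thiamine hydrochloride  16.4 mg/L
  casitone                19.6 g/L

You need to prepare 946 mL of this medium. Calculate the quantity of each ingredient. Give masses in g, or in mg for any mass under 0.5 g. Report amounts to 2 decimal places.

Target volume = 946 mL = 0.946 L.
calcium pantothenate: 8.88 mg/L × 0.946 L = 8.40 mg
thiamine hydrochloride: 16.4 mg/L × 0.946 L = 15.51 mg
casitone: 19.6 g/L × 0.946 L = 18.54 g

calcium pantothenate 8.40 mg; thiamine hydrochloride 15.51 mg; casitone 18.54 g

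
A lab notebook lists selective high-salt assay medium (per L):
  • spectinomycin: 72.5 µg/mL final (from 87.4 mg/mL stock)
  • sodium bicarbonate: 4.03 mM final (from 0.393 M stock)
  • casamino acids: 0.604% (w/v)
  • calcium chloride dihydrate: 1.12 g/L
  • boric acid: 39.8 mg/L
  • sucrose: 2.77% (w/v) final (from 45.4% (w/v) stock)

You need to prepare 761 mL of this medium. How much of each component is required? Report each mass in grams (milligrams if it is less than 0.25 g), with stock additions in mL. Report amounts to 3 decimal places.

Target volume = 761 mL = 0.761 L.
spectinomycin: dilute stock: 72.5 µg/mL × 761 mL ÷ 87400 µg/mL = 0.631 mL
sodium bicarbonate: dilute stock: 4.03 mM × 761 mL ÷ 393 mM = 7.804 mL
casamino acids: 0.604 g per 100 mL × 761 mL ÷ 100 = 4.596 g
calcium chloride dihydrate: 1.12 g/L × 0.761 L = 0.852 g
boric acid: 39.8 mg/L × 0.761 L = 30.288 mg
sucrose: C1V1 = C2V2 → 2.77% ÷ 45.4% × 761 mL = 46.431 mL

spectinomycin 0.631 mL; sodium bicarbonate 7.804 mL; casamino acids 4.596 g; calcium chloride dihydrate 0.852 g; boric acid 30.288 mg; sucrose 46.431 mL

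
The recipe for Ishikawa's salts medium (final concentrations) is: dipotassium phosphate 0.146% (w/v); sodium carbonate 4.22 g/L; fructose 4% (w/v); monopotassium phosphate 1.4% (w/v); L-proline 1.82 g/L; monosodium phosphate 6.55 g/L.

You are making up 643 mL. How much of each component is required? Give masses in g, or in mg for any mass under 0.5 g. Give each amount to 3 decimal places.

dipotassium phosphate 0.939 g; sodium carbonate 2.713 g; fructose 25.720 g; monopotassium phosphate 9.002 g; L-proline 1.170 g; monosodium phosphate 4.212 g

Target volume = 643 mL = 0.643 L.
dipotassium phosphate: 0.146% w/v = 1.46 g/L → 1.46 × 0.643 L = 0.939 g
sodium carbonate: 4.22 g/L × 0.643 L = 2.713 g
fructose: 4 g per 100 mL × 643 mL ÷ 100 = 25.720 g
monopotassium phosphate: 1.4% w/v = 14 g/L → 14 × 0.643 L = 9.002 g
L-proline: 1.82 g/L × 0.643 L = 1.170 g
monosodium phosphate: 6.55 g/L × 0.643 L = 4.212 g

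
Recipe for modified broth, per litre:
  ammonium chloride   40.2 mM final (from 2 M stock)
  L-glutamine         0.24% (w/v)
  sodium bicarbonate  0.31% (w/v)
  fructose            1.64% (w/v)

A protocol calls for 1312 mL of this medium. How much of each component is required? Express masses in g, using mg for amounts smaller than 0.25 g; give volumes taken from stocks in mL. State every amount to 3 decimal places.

Scale factor relative to 1 L: 1.312.
ammonium chloride: C1V1 = C2V2 → 40.2 mM × 1312 mL ÷ 2000 mM = 26.371 mL
L-glutamine: 0.24 g per 100 mL × 1312 mL ÷ 100 = 3.149 g
sodium bicarbonate: 0.31% w/v = 3.1 g/L → 3.1 × 1.312 L = 4.067 g
fructose: 1.64 g per 100 mL × 1312 mL ÷ 100 = 21.517 g

ammonium chloride 26.371 mL; L-glutamine 3.149 g; sodium bicarbonate 4.067 g; fructose 21.517 g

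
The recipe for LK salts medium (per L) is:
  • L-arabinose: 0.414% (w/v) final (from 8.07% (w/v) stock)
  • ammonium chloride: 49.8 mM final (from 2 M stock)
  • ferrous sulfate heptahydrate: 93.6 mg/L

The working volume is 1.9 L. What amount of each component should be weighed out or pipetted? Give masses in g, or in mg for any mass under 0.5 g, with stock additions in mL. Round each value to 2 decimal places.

L-arabinose 97.47 mL; ammonium chloride 47.31 mL; ferrous sulfate heptahydrate 177.84 mg

Working volume: 1.9 L.
L-arabinose: dilute stock: 0.414% ÷ 8.07% × 1900 mL = 97.47 mL
ammonium chloride: V = C2·V2/C1 = 49.8 mM × 1900 mL ÷ 2000 mM = 47.31 mL
ferrous sulfate heptahydrate: 93.6 mg/L × 1.9 L = 177.84 mg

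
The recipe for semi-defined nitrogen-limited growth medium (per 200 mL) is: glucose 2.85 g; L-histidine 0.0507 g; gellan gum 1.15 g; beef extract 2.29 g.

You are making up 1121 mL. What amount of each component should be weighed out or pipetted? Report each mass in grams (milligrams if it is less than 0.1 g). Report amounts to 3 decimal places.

Ratio of target to recipe volume: 1121 / 200 = 5.605.
glucose: 2.85 g × (1121 mL / 200 mL) = 15.974 g
L-histidine: 0.0507 g × (1121 mL / 200 mL) = 0.284 g
gellan gum: 1.15 g × (1121 mL / 200 mL) = 6.446 g
beef extract: 2.29 g × (1121 mL / 200 mL) = 12.835 g

glucose 15.974 g; L-histidine 0.284 g; gellan gum 6.446 g; beef extract 12.835 g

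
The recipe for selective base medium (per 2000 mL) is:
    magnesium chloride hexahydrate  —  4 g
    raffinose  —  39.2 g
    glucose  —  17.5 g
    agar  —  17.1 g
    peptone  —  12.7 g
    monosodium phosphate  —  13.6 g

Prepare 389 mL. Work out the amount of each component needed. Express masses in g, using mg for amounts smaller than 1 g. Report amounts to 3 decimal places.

magnesium chloride hexahydrate 778.000 mg; raffinose 7.624 g; glucose 3.404 g; agar 3.326 g; peptone 2.470 g; monosodium phosphate 2.645 g

Ratio of target to recipe volume: 389 / 2000 = 0.1945.
magnesium chloride hexahydrate: 4 g × (389 mL / 2000 mL) = 0.778 g = 778.000 mg
raffinose: 39.2 g × (389 mL / 2000 mL) = 7.624 g
glucose: 17.5 g × (389 mL / 2000 mL) = 3.404 g
agar: 17.1 g × (389 mL / 2000 mL) = 3.326 g
peptone: 12.7 g × (389 mL / 2000 mL) = 2.470 g
monosodium phosphate: 13.6 g × (389 mL / 2000 mL) = 2.645 g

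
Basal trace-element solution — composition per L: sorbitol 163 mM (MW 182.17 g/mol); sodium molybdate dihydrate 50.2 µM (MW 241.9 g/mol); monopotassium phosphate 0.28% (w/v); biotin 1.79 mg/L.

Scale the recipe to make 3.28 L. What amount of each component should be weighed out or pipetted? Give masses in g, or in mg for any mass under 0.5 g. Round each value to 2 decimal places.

Working volume: 3.28 L.
sorbitol: 163 mmol/L × 182.17 g/mol × 3.28 L ÷ 1000 = 97.40 g
sodium molybdate dihydrate: 50.2 µmol/L × 241.9 g/mol × 3.28 L ÷ 1000 = 39.83 mg
monopotassium phosphate: 0.28 g per 100 mL × 3280 mL ÷ 100 = 9.18 g
biotin: 1.79 mg/L × 3.28 L = 5.87 mg

sorbitol 97.40 g; sodium molybdate dihydrate 39.83 mg; monopotassium phosphate 9.18 g; biotin 5.87 mg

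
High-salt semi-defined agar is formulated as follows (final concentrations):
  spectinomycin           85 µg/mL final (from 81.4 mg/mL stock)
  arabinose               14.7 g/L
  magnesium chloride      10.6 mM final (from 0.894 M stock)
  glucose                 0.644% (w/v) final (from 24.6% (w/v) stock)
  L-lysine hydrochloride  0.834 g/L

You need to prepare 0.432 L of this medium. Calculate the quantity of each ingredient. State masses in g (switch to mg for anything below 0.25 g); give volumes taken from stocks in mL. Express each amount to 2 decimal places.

spectinomycin 0.45 mL; arabinose 6.35 g; magnesium chloride 5.12 mL; glucose 11.31 mL; L-lysine hydrochloride 0.36 g

Working volume: 0.432 L.
spectinomycin: C1V1 = C2V2 → 85 µg/mL × 432 mL ÷ 81400 µg/mL = 0.45 mL
arabinose: 14.7 g/L × 0.432 L = 6.35 g
magnesium chloride: C1V1 = C2V2 → 10.6 mM × 432 mL ÷ 894 mM = 5.12 mL
glucose: C1V1 = C2V2 → 0.644% ÷ 24.6% × 432 mL = 11.31 mL
L-lysine hydrochloride: 0.834 g/L × 0.432 L = 0.36 g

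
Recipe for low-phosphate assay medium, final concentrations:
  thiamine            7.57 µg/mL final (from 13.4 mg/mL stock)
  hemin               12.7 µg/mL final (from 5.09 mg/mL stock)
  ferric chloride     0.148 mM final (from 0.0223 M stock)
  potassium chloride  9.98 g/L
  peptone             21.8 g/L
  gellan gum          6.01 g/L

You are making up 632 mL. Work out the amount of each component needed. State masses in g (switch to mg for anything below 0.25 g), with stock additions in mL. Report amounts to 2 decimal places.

Working volume: 632 mL = 0.632 L.
thiamine: V = C2·V2/C1 = 7.57 µg/mL × 632 mL ÷ 13400 µg/mL = 0.36 mL
hemin: V = C2·V2/C1 = 12.7 µg/mL × 632 mL ÷ 5090 µg/mL = 1.58 mL
ferric chloride: C1V1 = C2V2 → 0.148 mM × 632 mL ÷ 22.3 mM = 4.19 mL
potassium chloride: 9.98 g/L × 0.632 L = 6.31 g
peptone: 21.8 g/L × 0.632 L = 13.78 g
gellan gum: 6.01 g/L × 0.632 L = 3.80 g

thiamine 0.36 mL; hemin 1.58 mL; ferric chloride 4.19 mL; potassium chloride 6.31 g; peptone 13.78 g; gellan gum 3.80 g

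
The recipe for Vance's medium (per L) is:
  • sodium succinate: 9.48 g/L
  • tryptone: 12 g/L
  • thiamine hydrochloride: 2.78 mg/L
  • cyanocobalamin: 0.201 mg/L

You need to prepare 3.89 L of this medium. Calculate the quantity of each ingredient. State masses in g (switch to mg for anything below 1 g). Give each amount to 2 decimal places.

Working volume: 3.89 L.
sodium succinate: 9.48 g/L × 3.89 L = 36.88 g
tryptone: 12 g/L × 3.89 L = 46.68 g
thiamine hydrochloride: 2.78 mg/L × 3.89 L = 10.81 mg
cyanocobalamin: 0.201 mg/L × 3.89 L = 0.78 mg

sodium succinate 36.88 g; tryptone 46.68 g; thiamine hydrochloride 10.81 mg; cyanocobalamin 0.78 mg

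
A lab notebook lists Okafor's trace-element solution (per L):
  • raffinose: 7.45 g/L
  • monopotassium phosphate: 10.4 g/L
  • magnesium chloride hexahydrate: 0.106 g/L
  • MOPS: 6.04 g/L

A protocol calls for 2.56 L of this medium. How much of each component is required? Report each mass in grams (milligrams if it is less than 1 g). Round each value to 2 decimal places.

raffinose 19.07 g; monopotassium phosphate 26.62 g; magnesium chloride hexahydrate 271.36 mg; MOPS 15.46 g

Working volume: 2.56 L.
raffinose: 7.45 g/L × 2.56 L = 19.07 g
monopotassium phosphate: 10.4 g/L × 2.56 L = 26.62 g
magnesium chloride hexahydrate: 0.106 g/L × 2.56 L = 0.27136 g = 271.36 mg
MOPS: 6.04 g/L × 2.56 L = 15.46 g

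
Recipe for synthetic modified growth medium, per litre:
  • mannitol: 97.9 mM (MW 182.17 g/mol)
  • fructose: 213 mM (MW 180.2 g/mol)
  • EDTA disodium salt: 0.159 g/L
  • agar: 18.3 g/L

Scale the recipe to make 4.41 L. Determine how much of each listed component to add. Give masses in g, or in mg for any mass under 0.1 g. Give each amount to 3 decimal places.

Scale factor relative to 1 L: 4.41.
mannitol: 97.9 mmol/L × 182.17 g/mol × 4.41 L ÷ 1000 = 78.650 g
fructose: 213 mmol/L × 180.2 g/mol × 4.41 L ÷ 1000 = 169.267 g
EDTA disodium salt: 0.159 g/L × 4.41 L = 0.701 g
agar: 18.3 g/L × 4.41 L = 80.703 g

mannitol 78.650 g; fructose 169.267 g; EDTA disodium salt 0.701 g; agar 80.703 g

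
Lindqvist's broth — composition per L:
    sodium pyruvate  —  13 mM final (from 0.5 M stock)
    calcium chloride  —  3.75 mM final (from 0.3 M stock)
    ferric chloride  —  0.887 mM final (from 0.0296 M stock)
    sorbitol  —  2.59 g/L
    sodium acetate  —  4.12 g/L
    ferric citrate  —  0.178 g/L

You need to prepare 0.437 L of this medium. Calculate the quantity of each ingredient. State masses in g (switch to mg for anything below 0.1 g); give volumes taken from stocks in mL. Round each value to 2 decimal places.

Working volume: 0.437 L.
sodium pyruvate: C1V1 = C2V2 → 13 mM × 437 mL ÷ 500 mM = 11.36 mL
calcium chloride: C1V1 = C2V2 → 3.75 mM × 437 mL ÷ 300 mM = 5.46 mL
ferric chloride: C1V1 = C2V2 → 0.887 mM × 437 mL ÷ 29.6 mM = 13.10 mL
sorbitol: 2.59 g/L × 0.437 L = 1.13 g
sodium acetate: 4.12 g/L × 0.437 L = 1.80 g
ferric citrate: 0.178 g/L × 0.437 L = 0.077786 g = 77.79 mg

sodium pyruvate 11.36 mL; calcium chloride 5.46 mL; ferric chloride 13.10 mL; sorbitol 1.13 g; sodium acetate 1.80 g; ferric citrate 77.79 mg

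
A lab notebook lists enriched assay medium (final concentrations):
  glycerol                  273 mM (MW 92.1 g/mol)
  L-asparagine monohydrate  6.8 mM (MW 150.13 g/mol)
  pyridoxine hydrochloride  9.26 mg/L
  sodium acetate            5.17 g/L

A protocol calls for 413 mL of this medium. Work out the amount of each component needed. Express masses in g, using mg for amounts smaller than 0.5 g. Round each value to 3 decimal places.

glycerol 10.384 g; L-asparagine monohydrate 421.625 mg; pyridoxine hydrochloride 3.824 mg; sodium acetate 2.135 g

Target volume = 413 mL = 0.413 L.
glycerol: 273 mmol/L × 92.1 g/mol × 0.413 L ÷ 1000 = 10.384 g
L-asparagine monohydrate: 6.8 mmol/L × 150.13 mg/mmol × 0.413 L = 421.625 mg
pyridoxine hydrochloride: 9.26 mg/L × 0.413 L = 3.824 mg
sodium acetate: 5.17 g/L × 0.413 L = 2.135 g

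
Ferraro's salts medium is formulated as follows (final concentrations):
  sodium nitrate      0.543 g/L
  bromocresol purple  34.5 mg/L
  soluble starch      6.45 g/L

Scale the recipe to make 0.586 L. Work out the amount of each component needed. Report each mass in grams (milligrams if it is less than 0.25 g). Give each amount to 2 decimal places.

sodium nitrate 0.32 g; bromocresol purple 20.22 mg; soluble starch 3.78 g

Working volume: 0.586 L.
sodium nitrate: 0.543 g/L × 0.586 L = 0.32 g
bromocresol purple: 34.5 mg/L × 0.586 L = 20.22 mg
soluble starch: 6.45 g/L × 0.586 L = 3.78 g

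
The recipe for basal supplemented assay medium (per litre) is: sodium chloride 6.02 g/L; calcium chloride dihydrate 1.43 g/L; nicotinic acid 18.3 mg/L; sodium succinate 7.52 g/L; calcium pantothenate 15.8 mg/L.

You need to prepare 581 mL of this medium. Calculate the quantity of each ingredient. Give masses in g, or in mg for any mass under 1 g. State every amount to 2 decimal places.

sodium chloride 3.50 g; calcium chloride dihydrate 830.83 mg; nicotinic acid 10.63 mg; sodium succinate 4.37 g; calcium pantothenate 9.18 mg

Target volume = 581 mL = 0.581 L.
sodium chloride: 6.02 g/L × 0.581 L = 3.50 g
calcium chloride dihydrate: 1.43 g/L × 0.581 L = 0.83083 g = 830.83 mg
nicotinic acid: 18.3 mg/L × 0.581 L = 10.63 mg
sodium succinate: 7.52 g/L × 0.581 L = 4.37 g
calcium pantothenate: 15.8 mg/L × 0.581 L = 9.18 mg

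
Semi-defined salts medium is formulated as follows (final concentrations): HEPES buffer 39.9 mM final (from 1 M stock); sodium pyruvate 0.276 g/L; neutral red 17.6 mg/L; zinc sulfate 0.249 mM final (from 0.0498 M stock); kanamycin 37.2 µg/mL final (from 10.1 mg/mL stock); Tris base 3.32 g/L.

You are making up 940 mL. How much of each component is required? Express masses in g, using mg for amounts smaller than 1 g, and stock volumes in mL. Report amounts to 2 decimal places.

Scale factor relative to 1 L: 0.94.
HEPES buffer: dilute stock: 39.9 mM × 940 mL ÷ 1000 mM = 37.51 mL
sodium pyruvate: 0.276 g/L × 0.94 L = 0.25944 g = 259.44 mg
neutral red: 17.6 mg/L × 0.94 L = 16.54 mg
zinc sulfate: dilute stock: 0.249 mM × 940 mL ÷ 49.8 mM = 4.70 mL
kanamycin: dilute stock: 37.2 µg/mL × 940 mL ÷ 10100 µg/mL = 3.46 mL
Tris base: 3.32 g/L × 0.94 L = 3.12 g

HEPES buffer 37.51 mL; sodium pyruvate 259.44 mg; neutral red 16.54 mg; zinc sulfate 4.70 mL; kanamycin 3.46 mL; Tris base 3.12 g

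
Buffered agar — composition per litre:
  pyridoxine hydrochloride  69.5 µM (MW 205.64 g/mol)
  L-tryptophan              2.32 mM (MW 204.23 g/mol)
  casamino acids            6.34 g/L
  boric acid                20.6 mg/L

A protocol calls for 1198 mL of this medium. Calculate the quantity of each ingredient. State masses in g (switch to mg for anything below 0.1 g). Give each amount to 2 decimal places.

pyridoxine hydrochloride 17.12 mg; L-tryptophan 0.57 g; casamino acids 7.60 g; boric acid 24.68 mg

Working volume: 1198 mL = 1.198 L.
pyridoxine hydrochloride: 69.5 µmol/L × 205.64 g/mol × 1.198 L ÷ 1000 = 17.12 mg
L-tryptophan: 2.32 mmol/L × 204.23 g/mol × 1.198 L ÷ 1000 = 0.57 g
casamino acids: 6.34 g/L × 1.198 L = 7.60 g
boric acid: 20.6 mg/L × 1.198 L = 24.68 mg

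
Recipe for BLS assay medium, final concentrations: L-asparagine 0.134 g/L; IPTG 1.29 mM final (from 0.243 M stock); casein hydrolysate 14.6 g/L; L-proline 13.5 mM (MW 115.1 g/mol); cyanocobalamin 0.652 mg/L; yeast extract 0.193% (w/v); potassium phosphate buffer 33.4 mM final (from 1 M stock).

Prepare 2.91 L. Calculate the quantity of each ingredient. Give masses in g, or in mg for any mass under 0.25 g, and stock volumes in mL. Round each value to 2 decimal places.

L-asparagine 0.39 g; IPTG 15.45 mL; casein hydrolysate 42.49 g; L-proline 4.52 g; cyanocobalamin 1.90 mg; yeast extract 5.62 g; potassium phosphate buffer 97.19 mL

Scale factor relative to 1 L: 2.91.
L-asparagine: 0.134 g/L × 2.91 L = 0.39 g
IPTG: dilute stock: 1.29 mM × 2910 mL ÷ 243 mM = 15.45 mL
casein hydrolysate: 14.6 g/L × 2.91 L = 42.49 g
L-proline: 13.5 mmol/L × 115.1 g/mol × 2.91 L ÷ 1000 = 4.52 g
cyanocobalamin: 0.652 mg/L × 2.91 L = 1.90 mg
yeast extract: 0.193 g per 100 mL × 2910 mL ÷ 100 = 5.62 g
potassium phosphate buffer: dilute stock: 33.4 mM × 2910 mL ÷ 1000 mM = 97.19 mL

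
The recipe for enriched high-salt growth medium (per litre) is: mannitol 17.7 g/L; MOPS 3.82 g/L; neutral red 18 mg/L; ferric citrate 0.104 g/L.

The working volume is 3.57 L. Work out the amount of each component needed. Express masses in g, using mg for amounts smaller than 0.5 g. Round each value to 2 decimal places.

Scale factor relative to 1 L: 3.57.
mannitol: 17.7 g/L × 3.57 L = 63.19 g
MOPS: 3.82 g/L × 3.57 L = 13.64 g
neutral red: 18 mg/L × 3.57 L = 64.26 mg
ferric citrate: 0.104 g/L × 3.57 L = 0.37128 g = 371.28 mg

mannitol 63.19 g; MOPS 13.64 g; neutral red 64.26 mg; ferric citrate 371.28 mg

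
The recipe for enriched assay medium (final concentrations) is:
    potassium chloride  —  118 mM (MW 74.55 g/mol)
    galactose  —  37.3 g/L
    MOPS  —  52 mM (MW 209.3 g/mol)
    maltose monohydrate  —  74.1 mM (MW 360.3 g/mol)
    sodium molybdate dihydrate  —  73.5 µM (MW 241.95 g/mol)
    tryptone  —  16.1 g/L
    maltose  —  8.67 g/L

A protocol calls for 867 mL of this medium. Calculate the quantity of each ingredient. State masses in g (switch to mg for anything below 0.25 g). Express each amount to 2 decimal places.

Working volume: 867 mL = 0.867 L.
potassium chloride: 118 mmol/L × 74.55 g/mol × 0.867 L ÷ 1000 = 7.63 g
galactose: 37.3 g/L × 0.867 L = 32.34 g
MOPS: 52 mmol/L × 209.3 g/mol × 0.867 L ÷ 1000 = 9.44 g
maltose monohydrate: 74.1 mmol/L × 360.3 g/mol × 0.867 L ÷ 1000 = 23.15 g
sodium molybdate dihydrate: 73.5 µmol/L × 241.95 g/mol × 0.867 L ÷ 1000 = 15.42 mg
tryptone: 16.1 g/L × 0.867 L = 13.96 g
maltose: 8.67 g/L × 0.867 L = 7.52 g

potassium chloride 7.63 g; galactose 32.34 g; MOPS 9.44 g; maltose monohydrate 23.15 g; sodium molybdate dihydrate 15.42 mg; tryptone 13.96 g; maltose 7.52 g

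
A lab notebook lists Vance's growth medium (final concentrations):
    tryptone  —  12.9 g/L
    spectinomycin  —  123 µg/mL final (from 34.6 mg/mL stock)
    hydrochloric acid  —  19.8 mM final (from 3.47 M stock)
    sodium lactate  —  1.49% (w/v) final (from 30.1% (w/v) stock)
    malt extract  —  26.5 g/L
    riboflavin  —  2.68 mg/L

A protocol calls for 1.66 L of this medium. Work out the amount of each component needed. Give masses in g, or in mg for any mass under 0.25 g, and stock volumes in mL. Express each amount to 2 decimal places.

Scale factor relative to 1 L: 1.66.
tryptone: 12.9 g/L × 1.66 L = 21.41 g
spectinomycin: V = C2·V2/C1 = 123 µg/mL × 1660 mL ÷ 34600 µg/mL = 5.90 mL
hydrochloric acid: V = C2·V2/C1 = 19.8 mM × 1660 mL ÷ 3470 mM = 9.47 mL
sodium lactate: C1V1 = C2V2 → 1.49% ÷ 30.1% × 1660 mL = 82.17 mL
malt extract: 26.5 g/L × 1.66 L = 43.99 g
riboflavin: 2.68 mg/L × 1.66 L = 4.45 mg

tryptone 21.41 g; spectinomycin 5.90 mL; hydrochloric acid 9.47 mL; sodium lactate 82.17 mL; malt extract 43.99 g; riboflavin 4.45 mg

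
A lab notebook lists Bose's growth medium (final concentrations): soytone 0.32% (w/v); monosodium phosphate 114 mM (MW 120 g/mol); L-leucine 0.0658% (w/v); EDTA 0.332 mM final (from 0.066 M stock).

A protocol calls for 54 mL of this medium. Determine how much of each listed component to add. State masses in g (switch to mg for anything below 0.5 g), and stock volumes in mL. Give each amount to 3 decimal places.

soytone 172.800 mg; monosodium phosphate 0.739 g; L-leucine 35.532 mg; EDTA 0.272 mL

Working volume: 54 mL = 0.054 L.
soytone: 0.32 g per 100 mL × 54 mL ÷ 100 = 0.1728 g = 172.800 mg
monosodium phosphate: 114 mmol/L × 120 g/mol × 0.054 L ÷ 1000 = 0.739 g
L-leucine: 0.0658% w/v = 0.658 g/L → 0.658 × 0.054 L = 0.035532 g = 35.532 mg
EDTA: dilute stock: 0.332 mM × 54 mL ÷ 66 mM = 0.272 mL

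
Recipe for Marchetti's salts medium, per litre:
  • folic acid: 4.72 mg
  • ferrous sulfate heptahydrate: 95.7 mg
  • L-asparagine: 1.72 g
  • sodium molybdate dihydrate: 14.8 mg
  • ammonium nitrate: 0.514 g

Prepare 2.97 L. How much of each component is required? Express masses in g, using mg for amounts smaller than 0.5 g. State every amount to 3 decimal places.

folic acid 14.018 mg; ferrous sulfate heptahydrate 284.229 mg; L-asparagine 5.108 g; sodium molybdate dihydrate 43.956 mg; ammonium nitrate 1.527 g

Scale factor = 2970 mL / 1000 mL = 2.97.
folic acid: 4.72 mg × (2970 mL / 1000 mL) = 14.018 mg
ferrous sulfate heptahydrate: 95.7 mg × (2970 mL / 1000 mL) = 284.229 mg
L-asparagine: 1.72 g × (2970 mL / 1000 mL) = 5.108 g
sodium molybdate dihydrate: 14.8 mg × (2970 mL / 1000 mL) = 43.956 mg
ammonium nitrate: 0.514 g × (2970 mL / 1000 mL) = 1.527 g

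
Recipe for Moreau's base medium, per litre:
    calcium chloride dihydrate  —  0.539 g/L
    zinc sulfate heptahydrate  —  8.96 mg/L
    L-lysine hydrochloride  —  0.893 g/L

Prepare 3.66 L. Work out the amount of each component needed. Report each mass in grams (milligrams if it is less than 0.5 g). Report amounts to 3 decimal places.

calcium chloride dihydrate 1.973 g; zinc sulfate heptahydrate 32.794 mg; L-lysine hydrochloride 3.268 g

Working volume: 3.66 L.
calcium chloride dihydrate: 0.539 g/L × 3.66 L = 1.973 g
zinc sulfate heptahydrate: 8.96 mg/L × 3.66 L = 32.794 mg
L-lysine hydrochloride: 0.893 g/L × 3.66 L = 3.268 g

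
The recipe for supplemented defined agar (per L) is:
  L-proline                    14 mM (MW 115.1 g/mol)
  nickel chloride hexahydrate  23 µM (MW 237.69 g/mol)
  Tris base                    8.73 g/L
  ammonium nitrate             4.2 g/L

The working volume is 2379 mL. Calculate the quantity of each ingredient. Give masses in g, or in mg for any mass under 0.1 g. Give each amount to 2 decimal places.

Target volume = 2379 mL = 2.379 L.
L-proline: 14 mmol/L × 115.1 g/mol × 2.379 L ÷ 1000 = 3.83 g
nickel chloride hexahydrate: 23 µmol/L × 237.69 g/mol × 2.379 L ÷ 1000 = 13.01 mg
Tris base: 8.73 g/L × 2.379 L = 20.77 g
ammonium nitrate: 4.2 g/L × 2.379 L = 9.99 g

L-proline 3.83 g; nickel chloride hexahydrate 13.01 mg; Tris base 20.77 g; ammonium nitrate 9.99 g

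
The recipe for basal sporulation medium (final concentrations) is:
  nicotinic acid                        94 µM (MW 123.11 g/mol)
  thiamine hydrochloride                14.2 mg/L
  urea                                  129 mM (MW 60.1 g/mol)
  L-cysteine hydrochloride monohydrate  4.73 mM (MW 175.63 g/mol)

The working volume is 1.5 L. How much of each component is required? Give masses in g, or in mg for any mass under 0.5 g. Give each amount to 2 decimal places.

Scale factor relative to 1 L: 1.5.
nicotinic acid: 94 µmol/L × 123.11 g/mol × 1.5 L ÷ 1000 = 17.36 mg
thiamine hydrochloride: 14.2 mg/L × 1.5 L = 21.30 mg
urea: 129 mmol/L × 60.1 g/mol × 1.5 L ÷ 1000 = 11.63 g
L-cysteine hydrochloride monohydrate: 4.73 mmol/L × 175.63 g/mol × 1.5 L ÷ 1000 = 1.25 g

nicotinic acid 17.36 mg; thiamine hydrochloride 21.30 mg; urea 11.63 g; L-cysteine hydrochloride monohydrate 1.25 g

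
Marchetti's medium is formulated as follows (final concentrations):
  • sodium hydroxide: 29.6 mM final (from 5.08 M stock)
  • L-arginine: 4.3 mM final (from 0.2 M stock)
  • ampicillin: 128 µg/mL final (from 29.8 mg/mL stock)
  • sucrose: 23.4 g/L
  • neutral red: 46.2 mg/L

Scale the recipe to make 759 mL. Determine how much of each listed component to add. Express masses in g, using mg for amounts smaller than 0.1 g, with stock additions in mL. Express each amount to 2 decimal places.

sodium hydroxide 4.42 mL; L-arginine 16.32 mL; ampicillin 3.26 mL; sucrose 17.76 g; neutral red 35.07 mg

Target volume = 759 mL = 0.759 L.
sodium hydroxide: V = C2·V2/C1 = 29.6 mM × 759 mL ÷ 5080 mM = 4.42 mL
L-arginine: V = C2·V2/C1 = 4.3 mM × 759 mL ÷ 200 mM = 16.32 mL
ampicillin: V = C2·V2/C1 = 128 µg/mL × 759 mL ÷ 29800 µg/mL = 3.26 mL
sucrose: 23.4 g/L × 0.759 L = 17.76 g
neutral red: 46.2 mg/L × 0.759 L = 35.07 mg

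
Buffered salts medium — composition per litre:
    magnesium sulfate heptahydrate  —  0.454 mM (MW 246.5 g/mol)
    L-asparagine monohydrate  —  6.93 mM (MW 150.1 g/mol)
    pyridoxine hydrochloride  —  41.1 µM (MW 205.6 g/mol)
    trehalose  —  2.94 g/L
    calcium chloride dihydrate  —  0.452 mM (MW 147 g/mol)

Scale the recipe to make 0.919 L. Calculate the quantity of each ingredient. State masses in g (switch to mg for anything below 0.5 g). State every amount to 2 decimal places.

Working volume: 0.919 L.
magnesium sulfate heptahydrate: 0.454 mmol/L × 246.5 mg/mmol × 0.919 L = 102.85 mg
L-asparagine monohydrate: 6.93 mmol/L × 150.1 g/mol × 0.919 L ÷ 1000 = 0.96 g
pyridoxine hydrochloride: 41.1 µmol/L × 205.6 g/mol × 0.919 L ÷ 1000 = 7.77 mg
trehalose: 2.94 g/L × 0.919 L = 2.70 g
calcium chloride dihydrate: 0.452 mmol/L × 147 mg/mmol × 0.919 L = 61.06 mg

magnesium sulfate heptahydrate 102.85 mg; L-asparagine monohydrate 0.96 g; pyridoxine hydrochloride 7.77 mg; trehalose 2.70 g; calcium chloride dihydrate 61.06 mg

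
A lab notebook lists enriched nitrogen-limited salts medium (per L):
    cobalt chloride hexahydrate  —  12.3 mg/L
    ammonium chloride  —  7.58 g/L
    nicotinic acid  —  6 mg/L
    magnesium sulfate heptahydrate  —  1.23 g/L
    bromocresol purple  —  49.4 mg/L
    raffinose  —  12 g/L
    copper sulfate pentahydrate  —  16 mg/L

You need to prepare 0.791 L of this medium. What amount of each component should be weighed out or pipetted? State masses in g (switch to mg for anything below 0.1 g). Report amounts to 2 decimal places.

cobalt chloride hexahydrate 9.73 mg; ammonium chloride 6.00 g; nicotinic acid 4.75 mg; magnesium sulfate heptahydrate 0.97 g; bromocresol purple 39.08 mg; raffinose 9.49 g; copper sulfate pentahydrate 12.66 mg

Working volume: 0.791 L.
cobalt chloride hexahydrate: 12.3 mg/L × 0.791 L = 9.73 mg
ammonium chloride: 7.58 g/L × 0.791 L = 6.00 g
nicotinic acid: 6 mg/L × 0.791 L = 4.75 mg
magnesium sulfate heptahydrate: 1.23 g/L × 0.791 L = 0.97 g
bromocresol purple: 49.4 mg/L × 0.791 L = 39.08 mg
raffinose: 12 g/L × 0.791 L = 9.49 g
copper sulfate pentahydrate: 16 mg/L × 0.791 L = 12.66 mg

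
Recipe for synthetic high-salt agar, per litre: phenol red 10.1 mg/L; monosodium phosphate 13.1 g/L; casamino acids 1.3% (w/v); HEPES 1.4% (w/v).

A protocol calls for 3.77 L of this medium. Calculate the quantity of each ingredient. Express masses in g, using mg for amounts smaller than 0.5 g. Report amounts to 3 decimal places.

Scale factor relative to 1 L: 3.77.
phenol red: 10.1 mg/L × 3.77 L = 38.077 mg
monosodium phosphate: 13.1 g/L × 3.77 L = 49.387 g
casamino acids: 1.3 g per 100 mL × 3770 mL ÷ 100 = 49.010 g
HEPES: 1.4% w/v = 14 g/L → 14 × 3.77 L = 52.780 g

phenol red 38.077 mg; monosodium phosphate 49.387 g; casamino acids 49.010 g; HEPES 52.780 g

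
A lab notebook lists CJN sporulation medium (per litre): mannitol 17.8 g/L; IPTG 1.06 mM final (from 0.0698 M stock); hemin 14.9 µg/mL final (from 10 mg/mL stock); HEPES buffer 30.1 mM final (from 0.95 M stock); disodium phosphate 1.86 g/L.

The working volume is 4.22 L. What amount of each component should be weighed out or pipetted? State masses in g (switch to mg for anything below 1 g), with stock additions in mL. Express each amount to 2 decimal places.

Working volume: 4.22 L.
mannitol: 17.8 g/L × 4.22 L = 75.12 g
IPTG: C1V1 = C2V2 → 1.06 mM × 4220 mL ÷ 69.8 mM = 64.09 mL
hemin: V = C2·V2/C1 = 14.9 µg/mL × 4220 mL ÷ 10000 µg/mL = 6.29 mL
HEPES buffer: C1V1 = C2V2 → 30.1 mM × 4220 mL ÷ 950 mM = 133.71 mL
disodium phosphate: 1.86 g/L × 4.22 L = 7.85 g

mannitol 75.12 g; IPTG 64.09 mL; hemin 6.29 mL; HEPES buffer 133.71 mL; disodium phosphate 7.85 g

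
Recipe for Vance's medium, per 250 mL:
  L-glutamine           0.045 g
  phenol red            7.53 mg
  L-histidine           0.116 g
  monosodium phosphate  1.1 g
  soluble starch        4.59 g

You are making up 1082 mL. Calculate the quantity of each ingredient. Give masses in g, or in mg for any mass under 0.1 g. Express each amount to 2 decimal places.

Ratio of target to recipe volume: 1082 / 250 = 4.328.
L-glutamine: 0.045 g × (1082 mL / 250 mL) = 0.19 g
phenol red: 7.53 mg × (1082 mL / 250 mL) = 32.59 mg
L-histidine: 0.116 g × (1082 mL / 250 mL) = 0.50 g
monosodium phosphate: 1.1 g × (1082 mL / 250 mL) = 4.76 g
soluble starch: 4.59 g × (1082 mL / 250 mL) = 19.87 g

L-glutamine 0.19 g; phenol red 32.59 mg; L-histidine 0.50 g; monosodium phosphate 4.76 g; soluble starch 19.87 g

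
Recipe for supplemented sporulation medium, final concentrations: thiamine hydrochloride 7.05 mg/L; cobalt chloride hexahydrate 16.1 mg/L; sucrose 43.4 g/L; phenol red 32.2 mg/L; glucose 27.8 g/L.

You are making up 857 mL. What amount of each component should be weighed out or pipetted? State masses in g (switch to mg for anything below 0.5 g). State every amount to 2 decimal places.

Target volume = 857 mL = 0.857 L.
thiamine hydrochloride: 7.05 mg/L × 0.857 L = 6.04 mg
cobalt chloride hexahydrate: 16.1 mg/L × 0.857 L = 13.80 mg
sucrose: 43.4 g/L × 0.857 L = 37.19 g
phenol red: 32.2 mg/L × 0.857 L = 27.60 mg
glucose: 27.8 g/L × 0.857 L = 23.82 g

thiamine hydrochloride 6.04 mg; cobalt chloride hexahydrate 13.80 mg; sucrose 37.19 g; phenol red 27.60 mg; glucose 23.82 g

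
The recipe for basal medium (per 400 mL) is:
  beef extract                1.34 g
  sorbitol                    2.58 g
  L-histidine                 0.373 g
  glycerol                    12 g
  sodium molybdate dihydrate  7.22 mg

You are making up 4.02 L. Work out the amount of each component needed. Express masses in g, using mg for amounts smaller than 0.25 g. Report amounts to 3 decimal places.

Scale factor = 4020 mL / 400 mL = 10.05.
beef extract: 1.34 g × (4020 mL / 400 mL) = 13.467 g
sorbitol: 2.58 g × (4020 mL / 400 mL) = 25.929 g
L-histidine: 0.373 g × (4020 mL / 400 mL) = 3.749 g
glycerol: 12 g × (4020 mL / 400 mL) = 120.600 g
sodium molybdate dihydrate: 7.22 mg × (4020 mL / 400 mL) = 72.561 mg

beef extract 13.467 g; sorbitol 25.929 g; L-histidine 3.749 g; glycerol 120.600 g; sodium molybdate dihydrate 72.561 mg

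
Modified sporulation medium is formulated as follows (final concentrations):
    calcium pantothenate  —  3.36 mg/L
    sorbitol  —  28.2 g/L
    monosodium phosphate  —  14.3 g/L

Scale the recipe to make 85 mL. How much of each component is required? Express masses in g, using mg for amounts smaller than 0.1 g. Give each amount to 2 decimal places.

calcium pantothenate 0.29 mg; sorbitol 2.40 g; monosodium phosphate 1.22 g

Scale factor relative to 1 L: 0.085.
calcium pantothenate: 3.36 mg/L × 0.085 L = 0.29 mg
sorbitol: 28.2 g/L × 0.085 L = 2.40 g
monosodium phosphate: 14.3 g/L × 0.085 L = 1.22 g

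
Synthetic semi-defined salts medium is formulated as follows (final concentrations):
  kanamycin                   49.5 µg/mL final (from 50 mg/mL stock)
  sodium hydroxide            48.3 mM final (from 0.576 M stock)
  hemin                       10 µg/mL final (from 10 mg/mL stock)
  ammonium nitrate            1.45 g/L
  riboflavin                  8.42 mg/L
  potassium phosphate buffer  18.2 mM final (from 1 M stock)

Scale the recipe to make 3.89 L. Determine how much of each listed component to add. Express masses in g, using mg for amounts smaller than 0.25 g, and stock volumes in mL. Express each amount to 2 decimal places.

Scale factor relative to 1 L: 3.89.
kanamycin: V = C2·V2/C1 = 49.5 µg/mL × 3890 mL ÷ 50000 µg/mL = 3.85 mL
sodium hydroxide: V = C2·V2/C1 = 48.3 mM × 3890 mL ÷ 576 mM = 326.19 mL
hemin: V = C2·V2/C1 = 10 µg/mL × 3890 mL ÷ 10000 µg/mL = 3.89 mL
ammonium nitrate: 1.45 g/L × 3.89 L = 5.64 g
riboflavin: 8.42 mg/L × 3.89 L = 32.75 mg
potassium phosphate buffer: dilute stock: 18.2 mM × 3890 mL ÷ 1000 mM = 70.80 mL

kanamycin 3.85 mL; sodium hydroxide 326.19 mL; hemin 3.89 mL; ammonium nitrate 5.64 g; riboflavin 32.75 mg; potassium phosphate buffer 70.80 mL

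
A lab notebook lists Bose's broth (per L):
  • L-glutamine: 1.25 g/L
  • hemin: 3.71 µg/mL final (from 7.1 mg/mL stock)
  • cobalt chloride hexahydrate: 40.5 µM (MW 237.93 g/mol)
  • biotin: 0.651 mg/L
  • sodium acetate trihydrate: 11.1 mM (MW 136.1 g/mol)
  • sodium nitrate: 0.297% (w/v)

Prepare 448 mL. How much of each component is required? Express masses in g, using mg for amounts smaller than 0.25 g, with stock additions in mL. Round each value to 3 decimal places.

L-glutamine 0.560 g; hemin 0.234 mL; cobalt chloride hexahydrate 4.317 mg; biotin 0.292 mg; sodium acetate trihydrate 0.677 g; sodium nitrate 1.331 g

Target volume = 448 mL = 0.448 L.
L-glutamine: 1.25 g/L × 0.448 L = 0.560 g
hemin: C1V1 = C2V2 → 3.71 µg/mL × 448 mL ÷ 7100 µg/mL = 0.234 mL
cobalt chloride hexahydrate: 40.5 µmol/L × 237.93 g/mol × 0.448 L ÷ 1000 = 4.317 mg
biotin: 0.651 mg/L × 0.448 L = 0.292 mg
sodium acetate trihydrate: 11.1 mmol/L × 136.1 g/mol × 0.448 L ÷ 1000 = 0.677 g
sodium nitrate: 0.297% w/v = 2.97 g/L → 2.97 × 0.448 L = 1.331 g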